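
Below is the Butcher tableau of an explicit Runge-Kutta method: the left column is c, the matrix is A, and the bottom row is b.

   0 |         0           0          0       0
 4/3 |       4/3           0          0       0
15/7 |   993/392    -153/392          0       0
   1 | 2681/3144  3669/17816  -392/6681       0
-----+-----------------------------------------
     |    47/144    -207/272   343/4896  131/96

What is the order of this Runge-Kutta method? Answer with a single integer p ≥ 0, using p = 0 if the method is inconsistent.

4

b = (47/144, -207/272, 343/4896, 131/96)
c = (0, 4/3, 15/7, 1)
Ac = (0, 0, -51/98, 39/262)
Σ b_i: 47/144·1 + (-207/272)·1 + 343/4896·1 + 131/96·1 = 1 ✓
b·c: (-207/272)·4/3 + 343/4896·15/7 + 131/96·1 = 1/2 ✓
b·c²: (-207/272)·16/9 + 343/4896·225/49 + 131/96·1 = 1/3 ✓
b·Ac: 343/4896·(-51/98) + 131/96·39/262 = 1/6 ✓
b·c³: (-207/272)·64/27 + 343/4896·3375/343 + 131/96·1 = 1/4 ✓
b·(c∘Ac): 343/4896·(-765/686) + 131/96·39/262 = 1/8 ✓
b·Ac²: 343/4896·(-34/49) + 131/96·38/393 = 1/12 ✓
b·A²c: 131/96·4/131 = 1/24 ✓; 4 stages ⇒ order 4.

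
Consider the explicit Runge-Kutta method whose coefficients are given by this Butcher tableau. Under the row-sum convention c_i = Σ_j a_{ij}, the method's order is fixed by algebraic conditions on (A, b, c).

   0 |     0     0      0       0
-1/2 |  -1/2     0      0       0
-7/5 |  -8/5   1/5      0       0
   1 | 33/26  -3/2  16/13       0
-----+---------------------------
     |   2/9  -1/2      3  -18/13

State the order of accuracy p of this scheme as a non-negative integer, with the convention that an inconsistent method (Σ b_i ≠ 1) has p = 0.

b = (2/9, -1/2, 3, -18/13)
c = (0, -1/2, -7/5, 1)
Ac = (0, 0, -1/10, -253/260)
Σ b_i: 2/9·1 + (-1/2)·1 + 3·1 + (-18/13)·1 = 313/234 ≠ 1 ⇒ order 0.

0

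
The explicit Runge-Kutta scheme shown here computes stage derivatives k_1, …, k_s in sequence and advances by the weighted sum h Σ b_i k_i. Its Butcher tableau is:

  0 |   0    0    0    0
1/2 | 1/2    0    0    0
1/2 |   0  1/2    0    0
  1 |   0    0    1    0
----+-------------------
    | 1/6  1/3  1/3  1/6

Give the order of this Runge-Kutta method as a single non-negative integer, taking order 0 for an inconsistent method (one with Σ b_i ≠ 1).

b = (1/6, 1/3, 1/3, 1/6)
c = (0, 1/2, 1/2, 1)
Ac = (0, 0, 1/4, 1/2)
Σ b_i: 1/6·1 + 1/3·1 + 1/3·1 + 1/6·1 = 1 ✓
b·c: 1/3·1/2 + 1/3·1/2 + 1/6·1 = 1/2 ✓
b·c²: 1/3·1/4 + 1/3·1/4 + 1/6·1 = 1/3 ✓
b·Ac: 1/3·1/4 + 1/6·1/2 = 1/6 ✓
b·c³: 1/3·1/8 + 1/3·1/8 + 1/6·1 = 1/4 ✓
b·(c∘Ac): 1/3·1/8 + 1/6·1/2 = 1/8 ✓
b·Ac²: 1/3·1/8 + 1/6·1/4 = 1/12 ✓
b·A²c: 1/6·1/4 = 1/24 ✓; 4 stages ⇒ order 4.

4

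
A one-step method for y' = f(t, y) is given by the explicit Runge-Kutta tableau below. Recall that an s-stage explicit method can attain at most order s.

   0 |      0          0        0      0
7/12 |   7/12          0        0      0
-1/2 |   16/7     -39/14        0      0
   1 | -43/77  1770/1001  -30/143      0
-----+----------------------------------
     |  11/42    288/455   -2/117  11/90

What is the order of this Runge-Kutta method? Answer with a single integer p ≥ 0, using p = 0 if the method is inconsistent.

b = (11/42, 288/455, -2/117, 11/90)
c = (0, 7/12, -1/2, 1)
Ac = (0, 0, -13/8, 25/22)
Σ b_i: 11/42·1 + 288/455·1 + (-2/117)·1 + 11/90·1 = 1 ✓
b·c: 288/455·7/12 + (-2/117)·(-1/2) + 11/90·1 = 1/2 ✓
b·c²: 288/455·49/144 + (-2/117)·1/4 + 11/90·1 = 1/3 ✓
b·Ac: (-2/117)·(-13/8) + 11/90·25/22 = 1/6 ✓
b·c³: 288/455·343/1728 + (-2/117)·(-1/8) + 11/90·1 = 1/4 ✓
b·(c∘Ac): (-2/117)·13/16 + 11/90·25/22 = 1/8 ✓
b·Ac²: (-2/117)·(-91/96) + 11/90·145/264 = 1/12 ✓
b·A²c: 11/90·15/44 = 1/24 ✓; 4 stages ⇒ order 4.

4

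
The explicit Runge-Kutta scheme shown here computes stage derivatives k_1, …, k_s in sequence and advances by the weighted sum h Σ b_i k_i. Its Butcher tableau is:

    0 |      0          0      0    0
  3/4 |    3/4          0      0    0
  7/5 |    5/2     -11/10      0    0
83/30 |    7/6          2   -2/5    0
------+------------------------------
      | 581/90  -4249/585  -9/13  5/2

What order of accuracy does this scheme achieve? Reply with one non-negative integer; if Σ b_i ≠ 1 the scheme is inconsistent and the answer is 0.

2

b = (581/90, -4249/585, -9/13, 5/2)
c = (0, 3/4, 7/5, 83/30)
Ac = (0, 0, -33/40, 47/50)
Σ b_i: 581/90·1 + (-4249/585)·1 + (-9/13)·1 + 5/2·1 = 1 ✓
b·c: (-4249/585)·3/4 + (-9/13)·7/5 + 5/2·83/30 = 1/2 ✓
b·c²: (-4249/585)·9/16 + (-9/13)·49/25 + 5/2·6889/900 = 49297/3600 ≠ 1/3 ⇒ order 2.
b·Ac: (-9/13)·(-33/40) + 5/2·47/50 = 1519/520 ≠ 1/6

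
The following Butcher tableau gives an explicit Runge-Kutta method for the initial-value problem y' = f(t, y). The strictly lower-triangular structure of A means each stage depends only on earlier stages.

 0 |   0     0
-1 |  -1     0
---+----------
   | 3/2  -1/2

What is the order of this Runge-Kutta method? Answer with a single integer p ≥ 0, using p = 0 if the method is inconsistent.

b = (3/2, -1/2)
c = (0, -1)
Σ b_i: 3/2·1 + (-1/2)·1 = 1 ✓
b·c: (-1/2)·(-1) = 1/2 ✓; 2 stages ⇒ order 2.

2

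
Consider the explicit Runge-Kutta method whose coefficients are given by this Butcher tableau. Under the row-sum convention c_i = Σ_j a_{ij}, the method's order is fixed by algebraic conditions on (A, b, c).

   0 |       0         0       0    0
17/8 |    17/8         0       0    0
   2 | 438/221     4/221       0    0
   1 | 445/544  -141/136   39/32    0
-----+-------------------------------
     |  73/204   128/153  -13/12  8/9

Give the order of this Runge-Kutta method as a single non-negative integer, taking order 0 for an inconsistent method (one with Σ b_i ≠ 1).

b = (73/204, 128/153, -13/12, 8/9)
c = (0, 17/8, 2, 1)
Ac = (0, 0, 1/26, 15/64)
Σ b_i: 73/204·1 + 128/153·1 + (-13/12)·1 + 8/9·1 = 1 ✓
b·c: 128/153·17/8 + (-13/12)·2 + 8/9·1 = 1/2 ✓
b·c²: 128/153·289/64 + (-13/12)·4 + 8/9·1 = 1/3 ✓
b·Ac: (-13/12)·1/26 + 8/9·15/64 = 1/6 ✓
b·c³: 128/153·4913/512 + (-13/12)·8 + 8/9·1 = 1/4 ✓
b·(c∘Ac): (-13/12)·1/13 + 8/9·15/64 = 1/8 ✓
b·Ac²: (-13/12)·17/208 + 8/9·99/512 = 1/12 ✓
b·A²c: 8/9·3/64 = 1/24 ✓; 4 stages ⇒ order 4.

4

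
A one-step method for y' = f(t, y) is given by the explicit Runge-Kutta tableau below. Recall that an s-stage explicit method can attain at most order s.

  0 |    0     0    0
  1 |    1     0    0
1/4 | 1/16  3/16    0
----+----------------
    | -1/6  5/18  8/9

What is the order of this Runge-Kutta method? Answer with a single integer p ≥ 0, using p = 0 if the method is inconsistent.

b = (-1/6, 5/18, 8/9)
c = (0, 1, 1/4)
Ac = (0, 0, 3/16)
Σ b_i: (-1/6)·1 + 5/18·1 + 8/9·1 = 1 ✓
b·c: 5/18·1 + 8/9·1/4 = 1/2 ✓
b·c²: 5/18·1 + 8/9·1/16 = 1/3 ✓
b·Ac: 8/9·3/16 = 1/6 ✓; 3 stages ⇒ order 3.

3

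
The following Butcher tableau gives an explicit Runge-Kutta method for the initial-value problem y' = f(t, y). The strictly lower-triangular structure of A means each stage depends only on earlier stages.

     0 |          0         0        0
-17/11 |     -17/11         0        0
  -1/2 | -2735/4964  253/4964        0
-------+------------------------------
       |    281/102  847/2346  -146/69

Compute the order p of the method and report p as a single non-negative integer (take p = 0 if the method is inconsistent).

3

b = (281/102, 847/2346, -146/69)
c = (0, -17/11, -1/2)
Ac = (0, 0, -23/292)
Σ b_i: 281/102·1 + 847/2346·1 + (-146/69)·1 = 1 ✓
b·c: 847/2346·(-17/11) + (-146/69)·(-1/2) = 1/2 ✓
b·c²: 847/2346·289/121 + (-146/69)·1/4 = 1/3 ✓
b·Ac: (-146/69)·(-23/292) = 1/6 ✓; 3 stages ⇒ order 3.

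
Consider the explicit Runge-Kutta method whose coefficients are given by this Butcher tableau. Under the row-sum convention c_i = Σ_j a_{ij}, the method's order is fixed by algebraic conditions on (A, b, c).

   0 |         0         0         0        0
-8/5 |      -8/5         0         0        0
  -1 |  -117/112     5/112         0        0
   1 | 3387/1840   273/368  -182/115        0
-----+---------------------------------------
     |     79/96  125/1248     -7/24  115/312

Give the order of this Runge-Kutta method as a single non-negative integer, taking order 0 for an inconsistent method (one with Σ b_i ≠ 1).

4

b = (79/96, 125/1248, -7/24, 115/312)
c = (0, -8/5, -1, 1)
Ac = (0, 0, -1/14, 91/230)
Σ b_i: 79/96·1 + 125/1248·1 + (-7/24)·1 + 115/312·1 = 1 ✓
b·c: 125/1248·(-8/5) + (-7/24)·(-1) + 115/312·1 = 1/2 ✓
b·c²: 125/1248·64/25 + (-7/24)·1 + 115/312·1 = 1/3 ✓
b·Ac: (-7/24)·(-1/14) + 115/312·91/230 = 1/6 ✓
b·c³: 125/1248·(-512/125) + (-7/24)·(-1) + 115/312·1 = 1/4 ✓
b·(c∘Ac): (-7/24)·1/14 + 115/312·91/230 = 1/8 ✓
b·Ac²: (-7/24)·4/35 + 115/312·182/575 = 1/12 ✓
b·A²c: 115/312·13/115 = 1/24 ✓; 4 stages ⇒ order 4.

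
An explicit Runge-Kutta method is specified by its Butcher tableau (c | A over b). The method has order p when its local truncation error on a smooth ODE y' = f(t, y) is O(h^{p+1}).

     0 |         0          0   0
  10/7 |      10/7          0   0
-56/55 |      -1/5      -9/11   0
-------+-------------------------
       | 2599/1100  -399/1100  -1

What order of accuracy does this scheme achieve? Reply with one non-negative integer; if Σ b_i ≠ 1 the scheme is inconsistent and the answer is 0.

b = (2599/1100, -399/1100, -1)
c = (0, 10/7, -56/55)
Ac = (0, 0, -90/77)
Σ b_i: 2599/1100·1 + (-399/1100)·1 + (-1)·1 = 1 ✓
b·c: (-399/1100)·10/7 + (-1)·(-56/55) = 1/2 ✓
b·c²: (-399/1100)·100/49 + (-1)·3136/3025 = -37627/21175 ≠ 1/3 ⇒ order 2.
b·Ac: (-1)·(-90/77) = 90/77 ≠ 1/6

2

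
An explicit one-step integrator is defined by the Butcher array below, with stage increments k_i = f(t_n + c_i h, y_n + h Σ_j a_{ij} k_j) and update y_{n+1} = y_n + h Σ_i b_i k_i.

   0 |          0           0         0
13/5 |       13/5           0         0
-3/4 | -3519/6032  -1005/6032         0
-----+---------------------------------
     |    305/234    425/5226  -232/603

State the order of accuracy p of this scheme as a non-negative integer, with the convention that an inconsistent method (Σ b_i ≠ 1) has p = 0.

b = (305/234, 425/5226, -232/603)
c = (0, 13/5, -3/4)
Ac = (0, 0, -201/464)
Σ b_i: 305/234·1 + 425/5226·1 + (-232/603)·1 = 1 ✓
b·c: 425/5226·13/5 + (-232/603)·(-3/4) = 1/2 ✓
b·c²: 425/5226·169/25 + (-232/603)·9/16 = 1/3 ✓
b·Ac: (-232/603)·(-201/464) = 1/6 ✓; 3 stages ⇒ order 3.

3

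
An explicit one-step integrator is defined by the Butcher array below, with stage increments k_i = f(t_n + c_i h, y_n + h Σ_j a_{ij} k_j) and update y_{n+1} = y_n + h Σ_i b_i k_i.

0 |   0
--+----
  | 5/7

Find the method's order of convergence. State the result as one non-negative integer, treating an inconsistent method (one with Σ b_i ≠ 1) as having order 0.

b = (5/7)
c = (0)
Σ b_i: 5/7·1 = 5/7 ≠ 1 ⇒ order 0.

0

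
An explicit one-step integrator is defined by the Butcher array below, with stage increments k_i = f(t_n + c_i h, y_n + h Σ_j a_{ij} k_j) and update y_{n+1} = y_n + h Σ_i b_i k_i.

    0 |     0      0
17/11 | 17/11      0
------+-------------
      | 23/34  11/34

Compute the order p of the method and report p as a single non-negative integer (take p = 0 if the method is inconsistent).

2

b = (23/34, 11/34)
c = (0, 17/11)
Σ b_i: 23/34·1 + 11/34·1 = 1 ✓
b·c: 11/34·17/11 = 1/2 ✓; 2 stages ⇒ order 2.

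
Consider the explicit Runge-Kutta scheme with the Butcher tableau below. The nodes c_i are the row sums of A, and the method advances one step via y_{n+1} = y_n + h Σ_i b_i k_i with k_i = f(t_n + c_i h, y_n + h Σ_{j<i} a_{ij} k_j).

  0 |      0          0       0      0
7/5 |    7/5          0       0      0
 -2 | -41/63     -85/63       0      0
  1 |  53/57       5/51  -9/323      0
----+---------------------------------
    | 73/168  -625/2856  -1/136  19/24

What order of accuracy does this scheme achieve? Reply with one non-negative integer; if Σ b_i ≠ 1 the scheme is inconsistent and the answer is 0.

4

b = (73/168, -625/2856, -1/136, 19/24)
c = (0, 7/5, -2, 1)
Ac = (0, 0, -17/9, 11/57)
Σ b_i: 73/168·1 + (-625/2856)·1 + (-1/136)·1 + 19/24·1 = 1 ✓
b·c: (-625/2856)·7/5 + (-1/136)·(-2) + 19/24·1 = 1/2 ✓
b·c²: (-625/2856)·49/25 + (-1/136)·4 + 19/24·1 = 1/3 ✓
b·Ac: (-1/136)·(-17/9) + 19/24·11/57 = 1/6 ✓
b·c³: (-625/2856)·343/125 + (-1/136)·(-8) + 19/24·1 = 1/4 ✓
b·(c∘Ac): (-1/136)·34/9 + 19/24·11/57 = 1/8 ✓
b·Ac²: (-1/136)·(-119/45) + 19/24·23/285 = 1/12 ✓
b·A²c: 19/24·1/19 = 1/24 ✓; 4 stages ⇒ order 4.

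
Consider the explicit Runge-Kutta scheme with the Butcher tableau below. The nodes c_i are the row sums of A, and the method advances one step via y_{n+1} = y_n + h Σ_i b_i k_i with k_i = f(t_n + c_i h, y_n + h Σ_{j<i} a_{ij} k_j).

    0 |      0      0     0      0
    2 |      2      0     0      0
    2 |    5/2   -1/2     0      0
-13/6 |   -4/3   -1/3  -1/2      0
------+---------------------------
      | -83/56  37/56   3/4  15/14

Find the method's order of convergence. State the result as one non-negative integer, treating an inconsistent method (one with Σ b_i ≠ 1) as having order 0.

b = (-83/56, 37/56, 3/4, 15/14)
c = (0, 2, 2, -13/6)
Ac = (0, 0, -1, -5/3)
Σ b_i: (-83/56)·1 + 37/56·1 + 3/4·1 + 15/14·1 = 1 ✓
b·c: 37/56·2 + 3/4·2 + 15/14·(-13/6) = 1/2 ✓
b·c²: 37/56·4 + 3/4·4 + 15/14·169/36 = 1793/168 ≠ 1/3 ⇒ order 2.
b·Ac: 3/4·(-1) + 15/14·(-5/3) = -71/28 ≠ 1/6

2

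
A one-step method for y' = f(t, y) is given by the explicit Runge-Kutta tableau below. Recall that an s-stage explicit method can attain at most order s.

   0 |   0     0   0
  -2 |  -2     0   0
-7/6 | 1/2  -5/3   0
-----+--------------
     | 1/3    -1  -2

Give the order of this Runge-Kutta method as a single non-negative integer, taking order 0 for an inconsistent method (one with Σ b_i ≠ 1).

0

b = (1/3, -1, -2)
c = (0, -2, -7/6)
Ac = (0, 0, 10/3)
Σ b_i: 1/3·1 + (-1)·1 + (-2)·1 = -8/3 ≠ 1 ⇒ order 0.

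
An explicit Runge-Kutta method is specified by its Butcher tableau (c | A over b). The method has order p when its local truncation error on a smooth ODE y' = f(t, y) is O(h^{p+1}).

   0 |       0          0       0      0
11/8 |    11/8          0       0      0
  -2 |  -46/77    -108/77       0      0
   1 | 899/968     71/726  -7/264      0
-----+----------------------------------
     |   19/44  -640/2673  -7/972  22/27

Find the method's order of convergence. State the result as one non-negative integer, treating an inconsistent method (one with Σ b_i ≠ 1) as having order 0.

4

b = (19/44, -640/2673, -7/972, 22/27)
c = (0, 11/8, -2, 1)
Ac = (0, 0, -27/14, 3/16)
Σ b_i: 19/44·1 + (-640/2673)·1 + (-7/972)·1 + 22/27·1 = 1 ✓
b·c: (-640/2673)·11/8 + (-7/972)·(-2) + 22/27·1 = 1/2 ✓
b·c²: (-640/2673)·121/64 + (-7/972)·4 + 22/27·1 = 1/3 ✓
b·Ac: (-7/972)·(-27/14) + 22/27·3/16 = 1/6 ✓
b·c³: (-640/2673)·1331/512 + (-7/972)·(-8) + 22/27·1 = 1/4 ✓
b·(c∘Ac): (-7/972)·27/7 + 22/27·3/16 = 1/8 ✓
b·Ac²: (-7/972)·(-297/112) + 22/27·111/1408 = 1/12 ✓
b·A²c: 22/27·9/176 = 1/24 ✓; 4 stages ⇒ order 4.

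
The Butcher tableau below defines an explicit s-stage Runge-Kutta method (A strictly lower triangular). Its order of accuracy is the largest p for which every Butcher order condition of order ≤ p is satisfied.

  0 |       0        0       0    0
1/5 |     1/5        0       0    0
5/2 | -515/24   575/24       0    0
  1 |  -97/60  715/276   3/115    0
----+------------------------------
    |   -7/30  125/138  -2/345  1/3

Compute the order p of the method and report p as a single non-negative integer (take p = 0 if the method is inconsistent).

4

b = (-7/30, 125/138, -2/345, 1/3)
c = (0, 1/5, 5/2, 1)
Ac = (0, 0, 115/24, 7/12)
Σ b_i: (-7/30)·1 + 125/138·1 + (-2/345)·1 + 1/3·1 = 1 ✓
b·c: 125/138·1/5 + (-2/345)·5/2 + 1/3·1 = 1/2 ✓
b·c²: 125/138·1/25 + (-2/345)·25/4 + 1/3·1 = 1/3 ✓
b·Ac: (-2/345)·115/24 + 1/3·7/12 = 1/6 ✓
b·c³: 125/138·1/125 + (-2/345)·125/8 + 1/3·1 = 1/4 ✓
b·(c∘Ac): (-2/345)·575/48 + 1/3·7/12 = 1/8 ✓
b·Ac²: (-2/345)·23/24 + 1/3·4/15 = 1/12 ✓
b·A²c: 1/3·1/8 = 1/24 ✓; 4 stages ⇒ order 4.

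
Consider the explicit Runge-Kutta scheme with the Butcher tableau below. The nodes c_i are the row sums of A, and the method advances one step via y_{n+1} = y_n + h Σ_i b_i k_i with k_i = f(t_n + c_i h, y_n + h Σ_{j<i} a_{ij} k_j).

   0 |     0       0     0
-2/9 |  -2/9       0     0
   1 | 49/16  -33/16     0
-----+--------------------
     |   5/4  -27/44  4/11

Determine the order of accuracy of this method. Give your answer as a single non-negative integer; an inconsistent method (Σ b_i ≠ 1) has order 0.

3

b = (5/4, -27/44, 4/11)
c = (0, -2/9, 1)
Ac = (0, 0, 11/24)
Σ b_i: 5/4·1 + (-27/44)·1 + 4/11·1 = 1 ✓
b·c: (-27/44)·(-2/9) + 4/11·1 = 1/2 ✓
b·c²: (-27/44)·4/81 + 4/11·1 = 1/3 ✓
b·Ac: 4/11·11/24 = 1/6 ✓; 3 stages ⇒ order 3.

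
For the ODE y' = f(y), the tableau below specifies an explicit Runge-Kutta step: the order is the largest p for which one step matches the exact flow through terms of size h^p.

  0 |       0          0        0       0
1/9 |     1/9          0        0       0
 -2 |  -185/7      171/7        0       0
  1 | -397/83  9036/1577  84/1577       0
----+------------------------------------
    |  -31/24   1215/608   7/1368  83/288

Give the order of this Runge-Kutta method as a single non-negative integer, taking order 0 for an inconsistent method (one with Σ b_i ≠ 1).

b = (-31/24, 1215/608, 7/1368, 83/288)
c = (0, 1/9, -2, 1)
Ac = (0, 0, 19/7, 44/83)
Σ b_i: (-31/24)·1 + 1215/608·1 + 7/1368·1 + 83/288·1 = 1 ✓
b·c: 1215/608·1/9 + 7/1368·(-2) + 83/288·1 = 1/2 ✓
b·c²: 1215/608·1/81 + 7/1368·4 + 83/288·1 = 1/3 ✓
b·Ac: 7/1368·19/7 + 83/288·44/83 = 1/6 ✓
b·c³: 1215/608·1/729 + 7/1368·(-8) + 83/288·1 = 1/4 ✓
b·(c∘Ac): 7/1368·(-38/7) + 83/288·44/83 = 1/8 ✓
b·Ac²: 7/1368·19/63 + 83/288·212/747 = 1/12 ✓
b·A²c: 83/288·12/83 = 1/24 ✓; 4 stages ⇒ order 4.

4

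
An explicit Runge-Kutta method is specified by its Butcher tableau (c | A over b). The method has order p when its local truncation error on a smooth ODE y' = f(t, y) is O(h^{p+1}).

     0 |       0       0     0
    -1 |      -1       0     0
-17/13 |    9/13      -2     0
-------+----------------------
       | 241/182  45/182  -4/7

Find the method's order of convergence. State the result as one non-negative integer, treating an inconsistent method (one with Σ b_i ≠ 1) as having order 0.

b = (241/182, 45/182, -4/7)
c = (0, -1, -17/13)
Ac = (0, 0, 2)
Σ b_i: 241/182·1 + 45/182·1 + (-4/7)·1 = 1 ✓
b·c: 45/182·(-1) + (-4/7)·(-17/13) = 1/2 ✓
b·c²: 45/182·1 + (-4/7)·289/169 = -1727/2366 ≠ 1/3 ⇒ order 2.
b·Ac: (-4/7)·2 = -8/7 ≠ 1/6

2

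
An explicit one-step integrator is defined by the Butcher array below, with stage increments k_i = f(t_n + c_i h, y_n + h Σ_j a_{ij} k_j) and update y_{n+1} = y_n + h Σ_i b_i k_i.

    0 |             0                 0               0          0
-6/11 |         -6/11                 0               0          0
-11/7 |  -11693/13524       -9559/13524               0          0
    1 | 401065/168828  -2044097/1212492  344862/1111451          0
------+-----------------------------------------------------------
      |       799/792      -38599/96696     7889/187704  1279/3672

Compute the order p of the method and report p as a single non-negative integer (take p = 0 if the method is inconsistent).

4

b = (799/792, -38599/96696, 7889/187704, 1279/3672)
c = (0, -6/11, -11/7, 1)
Ac = (0, 0, 869/2254, 1105/2558)
Σ b_i: 799/792·1 + (-38599/96696)·1 + 7889/187704·1 + 1279/3672·1 = 1 ✓
b·c: (-38599/96696)·(-6/11) + 7889/187704·(-11/7) + 1279/3672·1 = 1/2 ✓
b·c²: (-38599/96696)·36/121 + 7889/187704·121/49 + 1279/3672·1 = 1/3 ✓
b·Ac: 7889/187704·869/2254 + 1279/3672·1105/2558 = 1/6 ✓
b·c³: (-38599/96696)·(-216/1331) + 7889/187704·(-1331/343) + 1279/3672·1 = 1/4 ✓
b·(c∘Ac): 7889/187704·(-9559/15778) + 1279/3672·1105/2558 = 1/8 ✓
b·Ac²: 7889/187704·(-237/1127) + 1279/3672·3723/14069 = 1/12 ✓
b·A²c: 1279/3672·153/1279 = 1/24 ✓; 4 stages ⇒ order 4.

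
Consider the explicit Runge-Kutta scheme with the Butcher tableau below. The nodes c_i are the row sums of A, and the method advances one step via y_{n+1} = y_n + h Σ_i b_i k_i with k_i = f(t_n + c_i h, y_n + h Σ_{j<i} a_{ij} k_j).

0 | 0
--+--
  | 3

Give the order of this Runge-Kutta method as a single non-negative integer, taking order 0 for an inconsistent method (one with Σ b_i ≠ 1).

0

b = (3)
c = (0)
Σ b_i: 3·1 = 3 ≠ 1 ⇒ order 0.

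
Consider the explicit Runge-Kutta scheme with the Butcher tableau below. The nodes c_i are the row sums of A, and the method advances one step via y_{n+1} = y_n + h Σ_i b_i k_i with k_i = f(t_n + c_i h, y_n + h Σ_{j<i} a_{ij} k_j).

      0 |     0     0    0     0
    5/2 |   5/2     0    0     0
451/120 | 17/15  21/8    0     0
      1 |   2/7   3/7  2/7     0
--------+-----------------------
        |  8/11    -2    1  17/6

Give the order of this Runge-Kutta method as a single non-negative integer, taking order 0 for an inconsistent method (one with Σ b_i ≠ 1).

b = (8/11, -2, 1, 17/6)
c = (0, 5/2, 451/120, 1)
Ac = (0, 0, 105/16, 901/420)
Σ b_i: 8/11·1 + (-2)·1 + 1·1 + 17/6·1 = 169/66 ≠ 1 ⇒ order 0.

0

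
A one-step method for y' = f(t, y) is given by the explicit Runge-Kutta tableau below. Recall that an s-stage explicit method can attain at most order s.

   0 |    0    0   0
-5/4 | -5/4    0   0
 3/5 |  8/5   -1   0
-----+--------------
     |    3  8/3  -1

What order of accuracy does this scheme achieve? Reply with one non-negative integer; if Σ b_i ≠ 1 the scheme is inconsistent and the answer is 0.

b = (3, 8/3, -1)
c = (0, -5/4, 3/5)
Ac = (0, 0, 5/4)
Σ b_i: 3·1 + 8/3·1 + (-1)·1 = 14/3 ≠ 1 ⇒ order 0.

0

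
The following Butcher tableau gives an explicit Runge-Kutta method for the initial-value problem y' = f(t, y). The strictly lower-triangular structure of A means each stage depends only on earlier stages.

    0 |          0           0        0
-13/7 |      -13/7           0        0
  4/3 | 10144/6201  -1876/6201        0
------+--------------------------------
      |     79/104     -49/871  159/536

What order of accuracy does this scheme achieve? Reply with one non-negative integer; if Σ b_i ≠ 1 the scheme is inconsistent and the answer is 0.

3

b = (79/104, -49/871, 159/536)
c = (0, -13/7, 4/3)
Ac = (0, 0, 268/477)
Σ b_i: 79/104·1 + (-49/871)·1 + 159/536·1 = 1 ✓
b·c: (-49/871)·(-13/7) + 159/536·4/3 = 1/2 ✓
b·c²: (-49/871)·169/49 + 159/536·16/9 = 1/3 ✓
b·Ac: 159/536·268/477 = 1/6 ✓; 3 stages ⇒ order 3.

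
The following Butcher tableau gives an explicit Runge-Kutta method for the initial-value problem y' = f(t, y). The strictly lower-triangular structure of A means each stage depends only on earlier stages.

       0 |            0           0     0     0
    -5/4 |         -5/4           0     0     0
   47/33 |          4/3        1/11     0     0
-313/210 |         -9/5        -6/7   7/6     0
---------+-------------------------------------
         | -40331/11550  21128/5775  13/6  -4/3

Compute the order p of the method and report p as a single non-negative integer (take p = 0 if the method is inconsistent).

b = (-40331/11550, 21128/5775, 13/6, -4/3)
c = (0, -5/4, 47/33, -313/210)
Ac = (0, 0, -5/44, 1894/693)
Σ b_i: (-40331/11550)·1 + 21128/5775·1 + 13/6·1 + (-4/3)·1 = 1 ✓
b·c: 21128/5775·(-5/4) + 13/6·47/33 + (-4/3)·(-313/210) = 1/2 ✓
b·c²: 21128/5775·25/16 + 13/6·2209/1089 + (-4/3)·97969/44100 = 28612576/4002075 ≠ 1/3 ⇒ order 2.
b·Ac: 13/6·(-5/44) + (-4/3)·1894/693 = -64703/16632 ≠ 1/6

2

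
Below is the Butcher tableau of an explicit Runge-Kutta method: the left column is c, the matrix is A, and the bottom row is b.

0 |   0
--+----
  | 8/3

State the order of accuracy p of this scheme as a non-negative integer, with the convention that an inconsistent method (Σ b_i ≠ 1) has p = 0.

b = (8/3)
c = (0)
Σ b_i: 8/3·1 = 8/3 ≠ 1 ⇒ order 0.

0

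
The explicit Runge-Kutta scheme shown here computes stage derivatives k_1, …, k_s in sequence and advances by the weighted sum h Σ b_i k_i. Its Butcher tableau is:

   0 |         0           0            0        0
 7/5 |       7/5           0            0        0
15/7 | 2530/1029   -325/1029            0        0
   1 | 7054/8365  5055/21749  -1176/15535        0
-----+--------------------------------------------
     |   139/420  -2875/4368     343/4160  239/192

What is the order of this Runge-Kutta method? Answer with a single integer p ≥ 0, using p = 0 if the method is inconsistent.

b = (139/420, -2875/4368, 343/4160, 239/192)
c = (0, 7/5, 15/7, 1)
Ac = (0, 0, -65/147, 39/239)
Σ b_i: 139/420·1 + (-2875/4368)·1 + 343/4160·1 + 239/192·1 = 1 ✓
b·c: (-2875/4368)·7/5 + 343/4160·15/7 + 239/192·1 = 1/2 ✓
b·c²: (-2875/4368)·49/25 + 343/4160·225/49 + 239/192·1 = 1/3 ✓
b·Ac: 343/4160·(-65/147) + 239/192·39/239 = 1/6 ✓
b·c³: (-2875/4368)·343/125 + 343/4160·3375/343 + 239/192·1 = 1/4 ✓
b·(c∘Ac): 343/4160·(-325/343) + 239/192·39/239 = 1/8 ✓
b·Ac²: 343/4160·(-13/21) + 239/192·129/1195 = 1/12 ✓
b·A²c: 239/192·8/239 = 1/24 ✓; 4 stages ⇒ order 4.

4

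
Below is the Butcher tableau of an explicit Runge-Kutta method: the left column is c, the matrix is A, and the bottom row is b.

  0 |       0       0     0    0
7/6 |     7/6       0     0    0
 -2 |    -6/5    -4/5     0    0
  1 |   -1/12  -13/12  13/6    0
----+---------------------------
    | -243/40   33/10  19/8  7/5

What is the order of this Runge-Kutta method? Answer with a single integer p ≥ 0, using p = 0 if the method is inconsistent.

b = (-243/40, 33/10, 19/8, 7/5)
c = (0, 7/6, -2, 1)
Ac = (0, 0, -14/15, -403/72)
Σ b_i: (-243/40)·1 + 33/10·1 + 19/8·1 + 7/5·1 = 1 ✓
b·c: 33/10·7/6 + 19/8·(-2) + 7/5·1 = 1/2 ✓
b·c²: 33/10·49/36 + 19/8·4 + 7/5·1 = 1847/120 ≠ 1/3 ⇒ order 2.
b·Ac: 19/8·(-14/15) + 7/5·(-403/72) = -3619/360 ≠ 1/6

2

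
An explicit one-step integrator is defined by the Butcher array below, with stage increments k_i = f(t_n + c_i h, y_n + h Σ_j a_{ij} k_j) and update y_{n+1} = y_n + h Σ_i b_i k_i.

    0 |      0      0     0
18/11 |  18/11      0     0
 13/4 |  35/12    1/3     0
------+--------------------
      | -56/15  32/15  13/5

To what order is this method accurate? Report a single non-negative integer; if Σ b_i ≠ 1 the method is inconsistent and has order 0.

b = (-56/15, 32/15, 13/5)
c = (0, 18/11, 13/4)
Ac = (0, 0, 6/11)
Σ b_i: (-56/15)·1 + 32/15·1 + 13/5·1 = 1 ✓
b·c: 32/15·18/11 + 13/5·13/4 = 2627/220 ≠ 1/2 ⇒ order 1.

1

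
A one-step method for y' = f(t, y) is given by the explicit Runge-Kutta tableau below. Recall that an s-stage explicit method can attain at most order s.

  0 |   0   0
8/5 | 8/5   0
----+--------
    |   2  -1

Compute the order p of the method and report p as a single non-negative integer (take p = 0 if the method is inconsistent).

b = (2, -1)
c = (0, 8/5)
Σ b_i: 2·1 + (-1)·1 = 1 ✓
b·c: (-1)·8/5 = -8/5 ≠ 1/2 ⇒ order 1.

1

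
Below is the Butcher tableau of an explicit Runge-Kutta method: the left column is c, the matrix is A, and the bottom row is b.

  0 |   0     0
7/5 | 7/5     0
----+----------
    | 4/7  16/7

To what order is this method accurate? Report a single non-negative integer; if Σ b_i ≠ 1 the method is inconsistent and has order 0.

0

b = (4/7, 16/7)
c = (0, 7/5)
Σ b_i: 4/7·1 + 16/7·1 = 20/7 ≠ 1 ⇒ order 0.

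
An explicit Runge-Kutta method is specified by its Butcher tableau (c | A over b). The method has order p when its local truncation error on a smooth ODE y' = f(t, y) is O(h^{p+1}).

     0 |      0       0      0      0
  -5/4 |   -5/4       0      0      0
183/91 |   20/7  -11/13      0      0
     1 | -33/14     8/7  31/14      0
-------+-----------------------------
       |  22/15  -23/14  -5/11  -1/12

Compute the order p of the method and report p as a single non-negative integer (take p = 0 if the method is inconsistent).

b = (22/15, -23/14, -5/11, -1/12)
c = (0, -5/4, 183/91, 1)
Ac = (0, 0, 55/52, 3853/1274)
Σ b_i: 22/15·1 + (-23/14)·1 + (-5/11)·1 + (-1/12)·1 = -3299/4620 ≠ 1 ⇒ order 0.

0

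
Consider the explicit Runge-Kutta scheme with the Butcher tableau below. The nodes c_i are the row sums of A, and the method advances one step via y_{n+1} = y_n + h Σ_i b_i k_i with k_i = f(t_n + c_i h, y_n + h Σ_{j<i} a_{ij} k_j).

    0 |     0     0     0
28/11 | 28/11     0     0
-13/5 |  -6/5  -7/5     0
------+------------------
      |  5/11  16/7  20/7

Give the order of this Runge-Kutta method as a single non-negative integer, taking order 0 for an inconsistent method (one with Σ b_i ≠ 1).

0

b = (5/11, 16/7, 20/7)
c = (0, 28/11, -13/5)
Ac = (0, 0, -196/55)
Σ b_i: 5/11·1 + 16/7·1 + 20/7·1 = 431/77 ≠ 1 ⇒ order 0.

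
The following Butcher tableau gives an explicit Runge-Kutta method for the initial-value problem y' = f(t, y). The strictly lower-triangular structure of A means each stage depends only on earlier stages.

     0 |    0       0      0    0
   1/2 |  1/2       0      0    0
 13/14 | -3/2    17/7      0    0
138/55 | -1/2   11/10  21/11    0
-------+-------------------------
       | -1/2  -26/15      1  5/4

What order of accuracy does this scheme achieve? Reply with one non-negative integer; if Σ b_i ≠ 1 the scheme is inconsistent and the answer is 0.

0

b = (-1/2, -26/15, 1, 5/4)
c = (0, 1/2, 13/14, 138/55)
Ac = (0, 0, 17/14, 511/220)
Σ b_i: (-1/2)·1 + (-26/15)·1 + 1·1 + 5/4·1 = 1/60 ≠ 1 ⇒ order 0.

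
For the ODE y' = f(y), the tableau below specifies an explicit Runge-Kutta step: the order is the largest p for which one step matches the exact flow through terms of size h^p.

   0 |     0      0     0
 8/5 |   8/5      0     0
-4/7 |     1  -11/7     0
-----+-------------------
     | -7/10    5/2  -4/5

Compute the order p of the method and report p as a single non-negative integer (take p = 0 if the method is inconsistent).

b = (-7/10, 5/2, -4/5)
c = (0, 8/5, -4/7)
Ac = (0, 0, -88/35)
Σ b_i: (-7/10)·1 + 5/2·1 + (-4/5)·1 = 1 ✓
b·c: 5/2·8/5 + (-4/5)·(-4/7) = 156/35 ≠ 1/2 ⇒ order 1.

1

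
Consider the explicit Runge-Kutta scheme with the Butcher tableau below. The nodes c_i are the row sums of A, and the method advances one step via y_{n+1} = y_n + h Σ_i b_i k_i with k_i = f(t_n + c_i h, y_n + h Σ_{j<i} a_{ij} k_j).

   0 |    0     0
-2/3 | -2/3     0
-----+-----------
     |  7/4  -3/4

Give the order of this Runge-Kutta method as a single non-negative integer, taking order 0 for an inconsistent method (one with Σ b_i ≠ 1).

b = (7/4, -3/4)
c = (0, -2/3)
Σ b_i: 7/4·1 + (-3/4)·1 = 1 ✓
b·c: (-3/4)·(-2/3) = 1/2 ✓; 2 stages ⇒ order 2.

2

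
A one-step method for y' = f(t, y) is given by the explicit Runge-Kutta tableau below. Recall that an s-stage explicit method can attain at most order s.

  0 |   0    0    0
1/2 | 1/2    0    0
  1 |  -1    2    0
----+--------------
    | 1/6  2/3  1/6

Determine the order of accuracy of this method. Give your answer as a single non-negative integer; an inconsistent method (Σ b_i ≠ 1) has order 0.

3

b = (1/6, 2/3, 1/6)
c = (0, 1/2, 1)
Ac = (0, 0, 1)
Σ b_i: 1/6·1 + 2/3·1 + 1/6·1 = 1 ✓
b·c: 2/3·1/2 + 1/6·1 = 1/2 ✓
b·c²: 2/3·1/4 + 1/6·1 = 1/3 ✓
b·Ac: 1/6·1 = 1/6 ✓; 3 stages ⇒ order 3.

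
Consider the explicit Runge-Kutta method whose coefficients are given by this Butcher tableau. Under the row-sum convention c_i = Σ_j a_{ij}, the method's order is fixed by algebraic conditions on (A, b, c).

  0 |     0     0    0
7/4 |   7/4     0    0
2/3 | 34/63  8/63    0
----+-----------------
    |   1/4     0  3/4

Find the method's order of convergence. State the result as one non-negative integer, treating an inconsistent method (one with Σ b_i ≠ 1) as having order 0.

b = (1/4, 0, 3/4)
c = (0, 7/4, 2/3)
Ac = (0, 0, 2/9)
Σ b_i: 1/4·1 + 3/4·1 = 1 ✓
b·c: 3/4·2/3 = 1/2 ✓
b·c²: 3/4·4/9 = 1/3 ✓
b·Ac: 3/4·2/9 = 1/6 ✓; 3 stages ⇒ order 3.

3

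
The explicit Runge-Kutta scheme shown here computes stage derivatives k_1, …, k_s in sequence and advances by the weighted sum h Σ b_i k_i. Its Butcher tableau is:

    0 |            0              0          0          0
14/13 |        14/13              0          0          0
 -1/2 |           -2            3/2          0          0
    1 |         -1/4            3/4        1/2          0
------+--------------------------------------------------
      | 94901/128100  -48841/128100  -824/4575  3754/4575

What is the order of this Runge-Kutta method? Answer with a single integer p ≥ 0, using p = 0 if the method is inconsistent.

b = (94901/128100, -48841/128100, -824/4575, 3754/4575)
c = (0, 14/13, -1/2, 1)
Ac = (0, 0, 21/13, 29/52)
Σ b_i: 94901/128100·1 + (-48841/128100)·1 + (-824/4575)·1 + 3754/4575·1 = 1 ✓
b·c: (-48841/128100)·14/13 + (-824/4575)·(-1/2) + 3754/4575·1 = 1/2 ✓
b·c²: (-48841/128100)·196/169 + (-824/4575)·1/4 + 3754/4575·1 = 1/3 ✓
b·Ac: (-824/4575)·21/13 + 3754/4575·29/52 = 1/6 ✓
b·c³: (-48841/128100)·2744/2197 + (-824/4575)·(-1/8) + 3754/4575·1 = 7273/19825 ≠ 1/4 ⇒ order 3.
b·(c∘Ac): (-824/4575)·(-21/26) + 3754/4575·29/52 = 71737/118950 ≠ 1/8
b·Ac²: (-824/4575)·294/169 + 3754/4575·1345/1352 = 119657/237900 ≠ 1/12
b·A²c: 3754/4575·21/26 = 13139/19825 ≠ 1/24

3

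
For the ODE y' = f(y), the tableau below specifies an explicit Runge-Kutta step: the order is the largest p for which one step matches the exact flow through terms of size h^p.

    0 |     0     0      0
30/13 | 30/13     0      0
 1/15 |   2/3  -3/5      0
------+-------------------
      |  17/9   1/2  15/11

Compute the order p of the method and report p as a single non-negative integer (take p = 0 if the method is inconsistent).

b = (17/9, 1/2, 15/11)
c = (0, 30/13, 1/15)
Ac = (0, 0, -18/13)
Σ b_i: 17/9·1 + 1/2·1 + 15/11·1 = 743/198 ≠ 1 ⇒ order 0.

0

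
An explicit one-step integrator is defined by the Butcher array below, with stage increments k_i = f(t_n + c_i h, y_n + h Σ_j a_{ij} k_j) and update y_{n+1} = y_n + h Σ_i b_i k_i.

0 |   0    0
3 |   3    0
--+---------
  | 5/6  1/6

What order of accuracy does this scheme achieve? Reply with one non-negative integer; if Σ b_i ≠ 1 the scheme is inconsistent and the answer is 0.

b = (5/6, 1/6)
c = (0, 3)
Σ b_i: 5/6·1 + 1/6·1 = 1 ✓
b·c: 1/6·3 = 1/2 ✓; 2 stages ⇒ order 2.

2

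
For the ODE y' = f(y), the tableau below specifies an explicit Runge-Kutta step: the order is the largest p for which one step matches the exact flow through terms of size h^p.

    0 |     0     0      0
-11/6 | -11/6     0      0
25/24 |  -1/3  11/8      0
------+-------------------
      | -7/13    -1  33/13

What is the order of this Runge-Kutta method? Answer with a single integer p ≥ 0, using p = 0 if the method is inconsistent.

b = (-7/13, -1, 33/13)
c = (0, -11/6, 25/24)
Ac = (0, 0, -121/48)
Σ b_i: (-7/13)·1 + (-1)·1 + 33/13·1 = 1 ✓
b·c: (-1)·(-11/6) + 33/13·25/24 = 1397/312 ≠ 1/2 ⇒ order 1.

1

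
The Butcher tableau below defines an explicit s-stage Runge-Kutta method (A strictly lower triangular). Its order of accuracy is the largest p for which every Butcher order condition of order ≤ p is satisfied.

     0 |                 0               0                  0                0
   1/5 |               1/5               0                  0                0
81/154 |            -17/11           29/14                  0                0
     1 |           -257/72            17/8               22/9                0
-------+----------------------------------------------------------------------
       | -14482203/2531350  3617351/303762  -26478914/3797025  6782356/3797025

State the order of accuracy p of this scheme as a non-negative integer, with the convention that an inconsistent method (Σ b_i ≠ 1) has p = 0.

3

b = (-14482203/2531350, 3617351/303762, -26478914/3797025, 6782356/3797025)
c = (0, 1/5, 81/154, 1)
Ac = (0, 0, 29/70, 479/280)
Σ b_i: (-14482203/2531350)·1 + 3617351/303762·1 + (-26478914/3797025)·1 + 6782356/3797025·1 = 1 ✓
b·c: 3617351/303762·1/5 + (-26478914/3797025)·81/154 + 6782356/3797025·1 = 1/2 ✓
b·c²: 3617351/303762·1/25 + (-26478914/3797025)·6561/23716 + 6782356/3797025·1 = 1/3 ✓
b·Ac: (-26478914/3797025)·29/70 + 6782356/3797025·479/280 = 1/6 ✓
b·c³: 3617351/303762·1/125 + (-26478914/3797025)·531441/3652264 + 6782356/3797025·1 = 21940959/25313500 ≠ 1/4 ⇒ order 3.
b·(c∘Ac): (-26478914/3797025)·2349/10780 + 6782356/3797025·479/280 = 29164123/18985125 ≠ 1/8
b·Ac²: (-26478914/3797025)·29/350 + 6782356/3797025·82063/107800 = 2286220147/2923709250 ≠ 1/12
b·A²c: 6782356/3797025·319/315 = 309081652/170866125 ≠ 1/24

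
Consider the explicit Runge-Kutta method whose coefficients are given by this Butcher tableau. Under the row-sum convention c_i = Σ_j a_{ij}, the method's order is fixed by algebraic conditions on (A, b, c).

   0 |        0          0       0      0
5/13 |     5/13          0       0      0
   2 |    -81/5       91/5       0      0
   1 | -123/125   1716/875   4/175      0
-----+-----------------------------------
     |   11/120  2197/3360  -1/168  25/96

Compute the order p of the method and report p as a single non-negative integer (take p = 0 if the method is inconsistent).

4

b = (11/120, 2197/3360, -1/168, 25/96)
c = (0, 5/13, 2, 1)
Ac = (0, 0, 7, 4/5)
Σ b_i: 11/120·1 + 2197/3360·1 + (-1/168)·1 + 25/96·1 = 1 ✓
b·c: 2197/3360·5/13 + (-1/168)·2 + 25/96·1 = 1/2 ✓
b·c²: 2197/3360·25/169 + (-1/168)·4 + 25/96·1 = 1/3 ✓
b·Ac: (-1/168)·7 + 25/96·4/5 = 1/6 ✓
b·c³: 2197/3360·125/2197 + (-1/168)·8 + 25/96·1 = 1/4 ✓
b·(c∘Ac): (-1/168)·14 + 25/96·4/5 = 1/8 ✓
b·Ac²: (-1/168)·35/13 + 25/96·124/325 = 1/12 ✓
b·A²c: 25/96·4/25 = 1/24 ✓; 4 stages ⇒ order 4.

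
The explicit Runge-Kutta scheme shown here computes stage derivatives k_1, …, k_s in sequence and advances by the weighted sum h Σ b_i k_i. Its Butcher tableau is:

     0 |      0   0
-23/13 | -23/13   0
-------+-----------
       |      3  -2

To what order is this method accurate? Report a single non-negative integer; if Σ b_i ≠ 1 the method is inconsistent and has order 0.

1

b = (3, -2)
c = (0, -23/13)
Σ b_i: 3·1 + (-2)·1 = 1 ✓
b·c: (-2)·(-23/13) = 46/13 ≠ 1/2 ⇒ order 1.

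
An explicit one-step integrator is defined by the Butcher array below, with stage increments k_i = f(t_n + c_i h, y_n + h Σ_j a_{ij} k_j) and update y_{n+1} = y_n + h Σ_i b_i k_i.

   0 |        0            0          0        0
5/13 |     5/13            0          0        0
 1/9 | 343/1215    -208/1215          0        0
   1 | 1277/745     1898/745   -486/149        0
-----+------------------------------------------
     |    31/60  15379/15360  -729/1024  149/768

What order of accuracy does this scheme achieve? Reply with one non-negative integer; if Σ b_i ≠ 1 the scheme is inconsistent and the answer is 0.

4

b = (31/60, 15379/15360, -729/1024, 149/768)
c = (0, 5/13, 1/9, 1)
Ac = (0, 0, -16/243, 92/149)
Σ b_i: 31/60·1 + 15379/15360·1 + (-729/1024)·1 + 149/768·1 = 1 ✓
b·c: 15379/15360·5/13 + (-729/1024)·1/9 + 149/768·1 = 1/2 ✓
b·c²: 15379/15360·25/169 + (-729/1024)·1/81 + 149/768·1 = 1/3 ✓
b·Ac: (-729/1024)·(-16/243) + 149/768·92/149 = 1/6 ✓
b·c³: 15379/15360·125/2197 + (-729/1024)·1/729 + 149/768·1 = 1/4 ✓
b·(c∘Ac): (-729/1024)·(-16/2187) + 149/768·92/149 = 1/8 ✓
b·Ac²: (-729/1024)·(-80/3159) + 149/768·652/1937 = 1/12 ✓
b·A²c: 149/768·32/149 = 1/24 ✓; 4 stages ⇒ order 4.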